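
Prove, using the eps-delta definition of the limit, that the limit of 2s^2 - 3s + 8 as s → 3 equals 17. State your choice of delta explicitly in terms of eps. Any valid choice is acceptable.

delta = min(1, eps/11)

Let eps > 0. We want delta > 0 such that 0 < |s − 3| < delta implies |(2s^2 - 3s + 8) − 17| < eps.
(2s^2 - 3s + 8) − 17 = 2s^2 - 3s - 9 = (s − 3)(2s + 3).
So |(2s^2 - 3s + 8) − 17| = |s − 3|·|2s + 3|.
Require delta ≤ 1. Then |s − 3| < 1 gives |s| < 4, and by the triangle inequality |2s + 3| ≤ 2·4 + 3 = 11.
Hence |(2s^2 - 3s + 8) − 17| ≤ 11|s − 3| < eps provided |s − 3| < eps/11.
Choosing delta = min(1, eps/11) ensures both conditions, hence |(2s^2 - 3s + 8) − 17| < eps.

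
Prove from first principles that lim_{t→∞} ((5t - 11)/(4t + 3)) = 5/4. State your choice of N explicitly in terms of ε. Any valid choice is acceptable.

N = (59/16)/ε

Suppose ε > 0. We seek N > 0 such that t > N implies |(5t - 11)/(4t + 3) − (5/4)| < ε.
(5t - 11)/(4t + 3) − (5/4) = (4(5t - 11) − 5(4t + 3)) / (4(4t + 3)) = -59/(4(4t + 3)).
For t > 0 we have 4t + 3 > 4t, so |(5t - 11)/(4t + 3) − (5/4)| = 59/(4(4t + 3)) < 59/(4·4t) = (59/16)/t.
Thus |(5t - 11)/(4t + 3) − (5/4)| < ε whenever t > (59/16)/ε.
Take N = (59/16)/ε. If t > N then |(5t - 11)/(4t + 3) − (5/4)| < (59/16)/t < ε.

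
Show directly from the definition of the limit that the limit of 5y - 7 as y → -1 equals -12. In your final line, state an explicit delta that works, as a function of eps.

delta = eps/5

Suppose eps > 0. We need delta > 0 so that 0 < |y + 1| < delta implies |(5y - 7) + 12| < eps.
Since (5y - 7) + 12 = 5(y + 1), we have |(5y - 7) + 12| = 5|y + 1|.
So 5|y + 1| < eps exactly when |y + 1| < eps/5.
Choosing delta = eps/5 gives |(5y - 7) + 12| = 5|y + 1| < eps whenever |y + 1| < delta.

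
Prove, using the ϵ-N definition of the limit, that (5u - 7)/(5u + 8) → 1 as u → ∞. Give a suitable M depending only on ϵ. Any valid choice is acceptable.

M = 3/ϵ

Let ϵ > 0. We seek M > 0 such that u > M implies |(5u - 7)/(5u + 8) − 1| < ϵ.
(5u - 7)/(5u + 8) − 1 = (5(5u - 7) − 5(5u + 8)) / (5(5u + 8)) = -75/(5(5u + 8)).
For u > 0 we have 5u + 8 > 5u, so |(5u - 7)/(5u + 8) − 1| = 75/(5(5u + 8)) < 75/(5·5u) = 3/u.
Thus |(5u - 7)/(5u + 8) − 1| < ϵ whenever u > 3/ϵ.
Take M = 3/ϵ. If u > M then |(5u - 7)/(5u + 8) − 1| < 3/u < ϵ.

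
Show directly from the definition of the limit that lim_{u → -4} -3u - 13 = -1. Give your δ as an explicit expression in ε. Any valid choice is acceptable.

δ = ε/3

Let ε > 0 be given. We need δ > 0 so that 0 < |u + 4| < δ implies |(-3u - 13) + 1| < ε.
Since (-3u - 13) + 1 = -3(u + 4), we have |(-3u - 13) + 1| = 3|u + 4|.
Thus it suffices that |u + 4| < ε/3.
Choosing δ = ε/3 gives |(-3u - 13) + 1| = 3|u + 4| < ε whenever |u + 4| < δ.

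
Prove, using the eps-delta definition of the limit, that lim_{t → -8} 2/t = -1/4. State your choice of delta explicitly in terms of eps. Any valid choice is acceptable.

Fix eps > 0. We seek delta > 0 such that 0 < |t + 8| < delta implies |2/t + 1/4| < eps.
|2/t + 1/4| = 2·|-8 − t|/(8·|t|) = 2|t + 8|/(8|t|).
Restrict delta ≤ 4. Then |t + 8| < 4 gives |t| > 4, so 8|t| > 32.
Then |2/t + 1/4| < 2|t + 8|/32, which is < eps when |t + 8| < 16eps.
Take delta = min(4, 16eps). Then 0 < |t + 8| < delta gives both |t + 8| < 4 and |t + 8| < 16eps, so |2/t + 1/4| < eps.

delta = min(4, 16eps)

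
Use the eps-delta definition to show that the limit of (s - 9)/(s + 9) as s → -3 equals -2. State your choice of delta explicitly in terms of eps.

Let eps > 0 be given. We want delta > 0 with 0 < |s + 3| < delta ⇒ |(s - 9)/(s + 9) + 2| < eps.
Combining over a common denominator, (s - 9)/(s + 9) + 2 = [(s - 9)·6 − (-12)·(s + 9)] / [6·(s + 9)] = 18(s + 3) / (6(s + 9)).
So |(s - 9)/(s + 9) + 2| = 18|s + 3| / (6·|s + 9|).
Require delta ≤ 3, so |s + 9| ≥ |6| − |s + 3| > 6 − 3 = 3.
Hence |(s - 9)/(s + 9) + 2| < 18|s + 3|/(6·3) = |s + 3|, which is < eps once |s + 3| < eps.
Take delta = min(3, eps). Then 0 < |s + 3| < delta forces both bounds, so |(s - 9)/(s + 9) + 2| < eps.

delta = min(3, eps)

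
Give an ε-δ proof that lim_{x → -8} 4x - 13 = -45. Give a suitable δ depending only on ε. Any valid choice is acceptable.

δ = ε/4

Let ε > 0. We need δ > 0 so that 0 < |x + 8| < δ implies |(4x - 13) + 45| < ε.
|(4x - 13) + 45| = |4x + 32| = 4|x + 8|.
So 4|x + 8| < ε exactly when |x + 8| < ε/4.
Choosing δ = ε/4 gives |(4x - 13) + 45| = 4|x + 8| < ε whenever |x + 8| < δ.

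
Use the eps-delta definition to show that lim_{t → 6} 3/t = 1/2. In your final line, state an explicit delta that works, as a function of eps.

delta = min(3, 6eps)

Let eps > 0. We seek delta > 0 such that 0 < |t − 6| < delta implies |3/t − (1/2)| < eps.
|3/t − (1/2)| = 3·|6 − t|/(6·|t|) = 3|t − 6|/(6|t|).
Restrict delta ≤ 3. Then |t − 6| < 3 gives |t| > 3, so 6|t| > 18.
Then |3/t − (1/2)| < 3|t − 6|/18, which is < eps when |t − 6| < 6eps.
Take delta = min(3, 6eps). Then 0 < |t − 6| < delta gives both |t − 6| < 3 and |t − 6| < 6eps, so |3/t − (1/2)| < eps.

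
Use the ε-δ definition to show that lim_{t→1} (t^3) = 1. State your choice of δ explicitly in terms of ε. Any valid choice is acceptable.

Fix ε > 0. We seek δ > 0 with 0 < |t − 1| < δ ⇒ |t^3 − 1| < ε.
Factor: t^3 − 1 = (t − 1)(t^2 + t + 1), so |t^3 − 1| = |t − 1|·|t^2 + t + 1|.
Impose δ ≤ 2 so that |t| < 3; then |t^2 + t + 1| ≤ 13.
Hence |t^3 − 1| ≤ 13|t − 1|, which is < ε once |t − 1| < ε/13.
Take δ = min(2, ε/13). If 0 < |t − 1| < δ then both bounds hold and |t^3 − 1| ≤ 13|t − 1| < 13·(ε/13) = ε.

δ = min(2, ε/13)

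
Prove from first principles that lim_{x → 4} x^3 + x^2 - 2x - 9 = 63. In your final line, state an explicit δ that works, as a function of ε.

Suppose ε > 0. We want δ > 0 such that 0 < |x − 4| < δ implies |(x^3 + x^2 - 2x - 9) − 63| < ε.
(x^3 + x^2 - 2x - 9) − 63 = x^3 + x^2 - 2x - 72 = (x − 4)(x^2 + 5x + 18).
So |(x^3 + x^2 - 2x - 9) − 63| = |x − 4|·|x^2 + 5x + 18|.
Assume first that |x − 4| < 2, so |x| < 6. Then |x^2 + 5x + 18| ≤ 6^2 + 5·6 + 18 = 84.
Hence |(x^3 + x^2 - 2x - 9) − 63| ≤ 84|x − 4| < ε provided |x − 4| < ε/84.
Choosing δ = min(2, ε/84) ensures both conditions, hence |(x^3 + x^2 - 2x - 9) − 63| < ε.

δ = min(2, ε/84)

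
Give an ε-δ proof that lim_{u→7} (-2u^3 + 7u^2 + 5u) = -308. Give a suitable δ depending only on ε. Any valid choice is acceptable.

δ = min(1, ε/228)

Let ε > 0 be given. We want δ > 0 such that 0 < |u − 7| < δ implies |(-2u^3 + 7u^2 + 5u) + 308| < ε.
(-2u^3 + 7u^2 + 5u) + 308 = -2u^3 + 7u^2 + 5u + 308 = (u − 7)(-2u^2 - 7u - 44).
So |(-2u^3 + 7u^2 + 5u) + 308| = |u − 7|·|-2u^2 - 7u - 44|.
Assume first that |u − 7| < 1, so |u| < 8. Then |-2u^2 - 7u - 44| ≤ 2·8^2 + 7·8 + 44 = 228.
Hence |(-2u^3 + 7u^2 + 5u) + 308| ≤ 228|u − 7| < ε provided |u − 7| < ε/228.
Choosing δ = min(1, ε/228) ensures both conditions, hence |(-2u^3 + 7u^2 + 5u) + 308| < ε.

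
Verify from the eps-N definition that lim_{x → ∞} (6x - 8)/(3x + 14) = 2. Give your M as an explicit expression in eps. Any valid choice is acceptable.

Fix eps > 0. We seek M > 0 such that x > M implies |(6x - 8)/(3x + 14) − 2| < eps.
(6x - 8)/(3x + 14) − 2 = (3(6x - 8) − 6(3x + 14)) / (3(3x + 14)) = -108/(3(3x + 14)).
For x > 0 we have 3x + 14 > 3x, so |(6x - 8)/(3x + 14) − 2| = 108/(3(3x + 14)) < 108/(3·3x) = 12/x.
Thus |(6x - 8)/(3x + 14) − 2| < eps whenever x > 12/eps.
Take M = 12/eps. If x > M then |(6x - 8)/(3x + 14) − 2| < 12/x < eps.

M = 12/eps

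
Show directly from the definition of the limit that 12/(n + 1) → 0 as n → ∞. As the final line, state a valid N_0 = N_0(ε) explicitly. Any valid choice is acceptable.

Let ε > 0. For n ≥ 1, |12/(n + 1) − 0| = 12/(n + 1) ≤ 12/n.
We need 12/n < ε, i.e. n > 12/ε.
Take N_0 = 12/ε. If n > N_0 then |12/(n + 1)| ≤ 12/n < ε.

N_0 = 12/ε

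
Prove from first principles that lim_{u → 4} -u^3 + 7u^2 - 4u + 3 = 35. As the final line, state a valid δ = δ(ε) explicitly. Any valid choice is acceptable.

Suppose ε > 0. We want δ > 0 such that 0 < |u − 4| < δ implies |(-u^3 + 7u^2 - 4u + 3) − 35| < ε.
(-u^3 + 7u^2 - 4u + 3) − 35 = -u^3 + 7u^2 - 4u - 32 = (u − 4)(-u^2 + 3u + 8).
So |(-u^3 + 7u^2 - 4u + 3) − 35| = |u − 4|·|-u^2 + 3u + 8|.
Require δ ≤ 2. Then |u − 4| < 2 gives |u| < 6, and by the triangle inequality |-u^2 + 3u + 8| ≤ 6^2 + 3·6 + 8 = 62.
Hence |(-u^3 + 7u^2 - 4u + 3) − 35| ≤ 62|u − 4| < ε provided |u − 4| < ε/62.
Choosing δ = min(2, ε/62) ensures both conditions, hence |(-u^3 + 7u^2 - 4u + 3) − 35| < ε.

δ = min(2, ε/62)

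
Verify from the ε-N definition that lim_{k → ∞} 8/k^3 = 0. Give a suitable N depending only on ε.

N = (8/ε)^{1/3}

Fix ε > 0. For k ≥ 1, |8/k^3 − 0| = 8/k^3.
8/k^3 < ε ⇔ k^3 > 8/ε ⇔ k > (8/ε)^{1/3}.
Take N = (8/ε)^{1/3}. Then k > N implies 8/k^3 < ε.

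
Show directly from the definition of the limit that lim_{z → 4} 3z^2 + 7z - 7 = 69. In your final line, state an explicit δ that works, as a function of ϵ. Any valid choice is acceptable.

δ = min(1, ϵ/34)

Let ϵ > 0. We want δ > 0 such that 0 < |z − 4| < δ implies |(3z^2 + 7z - 7) − 69| < ϵ.
(3z^2 + 7z - 7) − 69 = 3z^2 + 7z - 76 = (z − 4)(3z + 19).
So |(3z^2 + 7z - 7) − 69| = |z − 4|·|3z + 19|.
Require δ ≤ 1. Then |z − 4| < 1 gives |z| < 5, and by the triangle inequality |3z + 19| ≤ 3·5 + 19 = 34.
Hence |(3z^2 + 7z - 7) − 69| ≤ 34|z − 4| < ϵ provided |z − 4| < ϵ/34.
Choosing δ = min(1, ϵ/34) ensures both conditions, hence |(3z^2 + 7z - 7) − 69| < ϵ.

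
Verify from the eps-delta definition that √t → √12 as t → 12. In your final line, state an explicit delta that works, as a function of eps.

delta = min(12, √12·eps)

Fix eps > 0. We want delta > 0 such that 0 < |t − 12| < delta implies |√t − √12| < eps.
Rationalise: √t − √12 = (t − 12)/(√t + √12), so |√t − √12| = |t − 12|/(√t + √12).
Restrict delta ≤ 12 so that |t − 12| < 12 forces t > 0, and then √t + √12 > √12.
Hence |√t − √12| < |t − 12|/√12, which is < eps once |t − 12| < √12·eps.
Take delta = min(12, √12·eps). If 0 < |t − 12| < delta then t > 0 and |√t − √12| < |t − 12|/√12 < eps.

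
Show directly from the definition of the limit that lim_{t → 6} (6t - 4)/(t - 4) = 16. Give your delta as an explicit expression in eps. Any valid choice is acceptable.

Suppose eps > 0. We want delta > 0 with 0 < |t − 6| < delta ⇒ |(6t - 4)/(t - 4) − 16| < eps.
Combining over a common denominator, (6t - 4)/(t - 4) − 16 = [(6t - 4)·2 − 32·(t - 4)] / [2·(t - 4)] = -20(t − 6) / (2(t - 4)).
So |(6t - 4)/(t - 4) − 16| = 20|t − 6| / (2·|t − 4|).
Restrict delta ≤ 1. Then |t − 6| < 1 gives |t − 4| = |(t − 6) + 2| ≥ 2 − 1 = 1.
Hence |(6t - 4)/(t - 4) − 16| < 20|t − 6|/(2·1) = 10|t − 6|, which is < eps once |t − 6| < (1/10)eps.
Take delta = min(1, (1/10)eps). Then 0 < |t − 6| < delta forces both bounds, so |(6t - 4)/(t - 4) − 16| < eps.

delta = min(1, (1/10)eps)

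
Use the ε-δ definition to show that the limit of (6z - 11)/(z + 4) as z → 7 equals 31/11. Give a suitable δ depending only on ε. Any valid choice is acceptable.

Fix ε > 0. We want δ > 0 with 0 < |z − 7| < δ ⇒ |(6z - 11)/(z + 4) − (31/11)| < ε.
Combining over a common denominator, (6z - 11)/(z + 4) − (31/11) = [(6z - 11)·11 − 31·(z + 4)] / [11·(z + 4)] = 35(z − 7) / (11(z + 4)).
So |(6z - 11)/(z + 4) − (31/11)| = 35|z − 7| / (11·|z + 4|).
Restrict δ ≤ 11/2. Then |z − 7| < 11/2 gives |z + 4| = |(z − 7) + 11| ≥ 11 − 11/2 = 11/2.
Hence |(6z - 11)/(z + 4) − (31/11)| < 35|z − 7|/(11·(11/2)) = (70/121)|z − 7|, which is < ε once |z − 7| < (121/70)ε.
Take δ = min(11/2, (121/70)ε). Then 0 < |z − 7| < δ forces both bounds, so |(6z - 11)/(z + 4) − (31/11)| < ε.

δ = min(11/2, (121/70)ε)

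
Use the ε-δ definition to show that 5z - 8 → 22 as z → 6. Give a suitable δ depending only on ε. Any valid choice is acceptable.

δ = ε/5

Fix ε > 0. We need δ > 0 so that 0 < |z − 6| < δ implies |(5z - 8) − 22| < ε.
|(5z - 8) − 22| = |5z - 30| = 5|z − 6|.
So 5|z − 6| < ε exactly when |z − 6| < ε/5.
Take δ = ε/5. If 0 < |z − 6| < δ then |(5z - 8) − 22| = 5|z − 6| < 5·(ε/5) = ε.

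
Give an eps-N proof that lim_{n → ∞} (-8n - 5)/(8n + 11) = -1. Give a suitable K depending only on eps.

K = (3/4)/eps

Let eps > 0 be given. For n ≥ 1, |(-8n - 5)/(8n + 11) + 1| = |48|/(8(8n + 11)) = 48/(8(8n + 11)).
Since 8n + 11 ≥ 8n for n ≥ 1, this is ≤ 48/(8·8n) = (3/4)/n.
So |(-8n - 5)/(8n + 11) + 1| < eps whenever n > (3/4)/eps.
Take K = (3/4)/eps. If n > K then |(-8n - 5)/(8n + 11) + 1| ≤ (3/4)/n < eps.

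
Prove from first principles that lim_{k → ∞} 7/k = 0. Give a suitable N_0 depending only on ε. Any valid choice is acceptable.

Let ε > 0 be given. For k ≥ 1, |7/k − 0| = 7/(k) ≤ 7/k.
We need 7/k < ε, i.e. k > 7/ε.
Take N_0 = 7/ε. If k > N_0 then |7/k| ≤ 7/k < ε.

N_0 = 7/ε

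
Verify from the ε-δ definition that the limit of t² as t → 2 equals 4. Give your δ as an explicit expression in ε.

Fix ε > 0. We seek δ > 0 with 0 < |t − 2| < δ ⇒ |t² − 4| < ε.
Factor: t² − 4 = (t − 2)(t + 2), so |t² − 4| = |t − 2|·|t + 2|.
Impose δ ≤ 1 so that |t| < 3; then |t + 2| ≤ 5.
Hence |t² − 4| ≤ 5|t − 2|, which is < ε once |t − 2| < ε/5.
Take δ = min(1, ε/5). If 0 < |t − 2| < δ then both bounds hold and |t² − 4| ≤ 5|t − 2| < 5·(ε/5) = ε.

δ = min(1, ε/5)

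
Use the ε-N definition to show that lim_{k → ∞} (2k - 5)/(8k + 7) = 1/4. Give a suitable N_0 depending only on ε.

N_0 = (27/32)/ε

Suppose ε > 0. For k ≥ 1, |(2k - 5)/(8k + 7) − (1/4)| = |-54|/(8(8k + 7)) = 54/(8(8k + 7)).
Since 8k + 7 ≥ 8k for k ≥ 1, this is ≤ 54/(8·8k) = (27/32)/k.
So |(2k - 5)/(8k + 7) − (1/4)| < ε whenever k > (27/32)/ε.
Take N_0 = (27/32)/ε. If k > N_0 then |(2k - 5)/(8k + 7) − (1/4)| ≤ (27/32)/k < ε.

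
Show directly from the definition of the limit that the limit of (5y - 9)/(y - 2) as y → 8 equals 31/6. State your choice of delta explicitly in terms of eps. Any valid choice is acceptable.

Let eps > 0. We want delta > 0 with 0 < |y − 8| < delta ⇒ |(5y - 9)/(y - 2) − (31/6)| < eps.
Combining over a common denominator, (5y - 9)/(y - 2) − (31/6) = [(5y - 9)·6 − 31·(y - 2)] / [6·(y - 2)] = -1(y − 8) / (6(y - 2)).
So |(5y - 9)/(y - 2) − (31/6)| = |y − 8| / (6·|y − 2|).
Restrict delta ≤ 3. Then |y − 8| < 3 gives |y − 2| = |(y − 8) + 6| ≥ 6 − 3 = 3.
Hence |(5y - 9)/(y - 2) − (31/6)| < |y − 8|/(6·3) = (1/18)|y − 8|, which is < eps once |y − 8| < 18eps.
Take delta = min(3, 18eps). Then 0 < |y − 8| < delta forces both bounds, so |(5y - 9)/(y - 2) − (31/6)| < eps.

delta = min(3, 18eps)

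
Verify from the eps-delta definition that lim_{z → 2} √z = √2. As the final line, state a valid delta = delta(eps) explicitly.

delta = min(2, √2·eps)

Fix eps > 0. We want delta > 0 such that 0 < |z − 2| < delta implies |√z − √2| < eps.
Multiplying by the conjugate, |√z − √2| = |z − 2|/(√z + √2).
Restrict delta ≤ 2 so that |z − 2| < 2 forces z > 0, and then √z + √2 > √2.
Hence |√z − √2| < |z − 2|/√2, which is < eps once |z − 2| < √2·eps.
Take delta = min(2, √2·eps). If 0 < |z − 2| < delta then z > 0 and |√z − √2| < |z − 2|/√2 < eps.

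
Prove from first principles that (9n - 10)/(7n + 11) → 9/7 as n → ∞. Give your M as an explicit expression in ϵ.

Let ϵ > 0 be given. For n ≥ 1, |(9n - 10)/(7n + 11) − (9/7)| = |-169|/(7(7n + 11)) = 169/(7(7n + 11)).
Since 7n + 11 ≥ 7n for n ≥ 1, this is ≤ 169/(7·7n) = (169/49)/n.
So |(9n - 10)/(7n + 11) − (9/7)| < ϵ whenever n > (169/49)/ϵ.
Take M = (169/49)/ϵ. If n > M then |(9n - 10)/(7n + 11) − (9/7)| ≤ (169/49)/n < ϵ.

M = (169/49)/ϵ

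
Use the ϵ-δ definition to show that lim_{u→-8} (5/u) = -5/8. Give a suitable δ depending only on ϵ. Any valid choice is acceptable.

δ = min(4, (32/5)ϵ)

Let ϵ > 0 be given. We seek δ > 0 such that 0 < |u + 8| < δ implies |5/u + 5/8| < ϵ.
|5/u + 5/8| = 5·|-8 − u|/(8·|u|) = 5|u + 8|/(8|u|).
Restrict δ ≤ 4. Then |u + 8| < 4 gives |u| > 4, so 8|u| > 32.
Then |5/u + 5/8| < 5|u + 8|/32, which is < ϵ when |u + 8| < (32/5)ϵ.
Take δ = min(4, (32/5)ϵ). Then 0 < |u + 8| < δ gives both |u + 8| < 4 and |u + 8| < (32/5)ϵ, so |5/u + 5/8| < ϵ.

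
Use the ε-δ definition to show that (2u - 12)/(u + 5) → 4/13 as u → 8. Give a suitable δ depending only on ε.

Suppose ε > 0. We want δ > 0 with 0 < |u − 8| < δ ⇒ |(2u - 12)/(u + 5) − (4/13)| < ε.
Combining over a common denominator, (2u - 12)/(u + 5) − (4/13) = [(2u - 12)·13 − 4·(u + 5)] / [13·(u + 5)] = 22(u − 8) / (13(u + 5)).
So |(2u - 12)/(u + 5) − (4/13)| = 22|u − 8| / (13·|u + 5|).
Restrict δ ≤ 13/2. Then |u − 8| < 13/2 gives |u + 5| = |(u − 8) + 13| ≥ 13 − 13/2 = 13/2.
Hence |(2u - 12)/(u + 5) − (4/13)| < 22|u − 8|/(13·(13/2)) = (44/169)|u − 8|, which is < ε once |u − 8| < (169/44)ε.
Take δ = min(13/2, (169/44)ε). Then 0 < |u − 8| < δ forces both bounds, so |(2u - 12)/(u + 5) − (4/13)| < ε.

δ = min(13/2, (169/44)ε)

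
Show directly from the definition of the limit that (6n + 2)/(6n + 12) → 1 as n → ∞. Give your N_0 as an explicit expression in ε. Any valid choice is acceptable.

Suppose ε > 0. For n ≥ 1, |(6n + 2)/(6n + 12) − 1| = |-60|/(6(6n + 12)) = 60/(6(6n + 12)).
Since 6n + 12 ≥ 6n for n ≥ 1, this is ≤ 60/(6·6n) = (5/3)/n.
So |(6n + 2)/(6n + 12) − 1| < ε whenever n > (5/3)/ε.
Take N_0 = (5/3)/ε. If n > N_0 then |(6n + 2)/(6n + 12) − 1| ≤ (5/3)/n < ε.

N_0 = (5/3)/ε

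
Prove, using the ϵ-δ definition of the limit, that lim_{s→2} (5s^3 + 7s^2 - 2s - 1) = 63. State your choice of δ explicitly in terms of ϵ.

Suppose ϵ > 0. We want δ > 0 such that 0 < |s − 2| < δ implies |(5s^3 + 7s^2 - 2s - 1) − 63| < ϵ.
(5s^3 + 7s^2 - 2s - 1) − 63 = 5s^3 + 7s^2 - 2s - 64 = (s − 2)(5s^2 + 17s + 32).
So |(5s^3 + 7s^2 - 2s - 1) − 63| = |s − 2|·|5s^2 + 17s + 32|.
Require δ ≤ 2. Then |s − 2| < 2 gives |s| < 4, and by the triangle inequality |5s^2 + 17s + 32| ≤ 5·4^2 + 17·4 + 32 = 180.
Hence |(5s^3 + 7s^2 - 2s - 1) − 63| ≤ 180|s − 2| < ϵ provided |s − 2| < ϵ/180.
Choosing δ = min(2, ϵ/180) ensures both conditions, hence |(5s^3 + 7s^2 - 2s - 1) − 63| < ϵ.

δ = min(2, ϵ/180)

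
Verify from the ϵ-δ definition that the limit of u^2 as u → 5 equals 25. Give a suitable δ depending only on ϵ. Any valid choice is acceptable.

δ = min(1, ϵ/11)

Fix ϵ > 0. We seek δ > 0 with 0 < |u − 5| < δ ⇒ |u^2 − 25| < ϵ.
Factor: u^2 − 25 = (u − 5)(u + 5), so |u^2 − 25| = |u − 5|·|u + 5|.
Restrict δ ≤ 1. Then |u − 5| < 1 gives |u| < 6, so by the triangle inequality |u + 5| ≤ 6 + 5 = 11.
Hence |u^2 − 25| ≤ 11|u − 5|, which is < ϵ once |u − 5| < ϵ/11.
Take δ = min(1, ϵ/11). If 0 < |u − 5| < δ then both bounds hold and |u^2 − 25| ≤ 11|u − 5| < 11·(ϵ/11) = ϵ.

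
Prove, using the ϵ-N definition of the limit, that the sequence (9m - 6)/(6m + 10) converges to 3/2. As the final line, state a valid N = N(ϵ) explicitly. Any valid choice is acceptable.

Suppose ϵ > 0. For m ≥ 1, |(9m - 6)/(6m + 10) − (3/2)| = |-126|/(6(6m + 10)) = 126/(6(6m + 10)).
Since 6m + 10 ≥ 6m for m ≥ 1, this is ≤ 126/(6·6m) = (7/2)/m.
So |(9m - 6)/(6m + 10) − (3/2)| < ϵ whenever m > (7/2)/ϵ.
Take N = (7/2)/ϵ. If m > N then |(9m - 6)/(6m + 10) − (3/2)| ≤ (7/2)/m < ϵ.

N = (7/2)/ϵ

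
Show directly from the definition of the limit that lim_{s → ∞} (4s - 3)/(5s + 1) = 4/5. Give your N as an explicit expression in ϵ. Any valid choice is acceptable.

N = (19/25)/ϵ

Let ϵ > 0 be given. We seek N > 0 such that s > N implies |(4s - 3)/(5s + 1) − (4/5)| < ϵ.
(4s - 3)/(5s + 1) − (4/5) = (5(4s - 3) − 4(5s + 1)) / (5(5s + 1)) = -19/(5(5s + 1)).
For s > 0 we have 5s + 1 > 5s, so |(4s - 3)/(5s + 1) − (4/5)| = 19/(5(5s + 1)) < 19/(5·5s) = (19/25)/s.
Thus |(4s - 3)/(5s + 1) − (4/5)| < ϵ whenever s > (19/25)/ϵ.
Take N = (19/25)/ϵ. If s > N then |(4s - 3)/(5s + 1) − (4/5)| < (19/25)/s < ϵ.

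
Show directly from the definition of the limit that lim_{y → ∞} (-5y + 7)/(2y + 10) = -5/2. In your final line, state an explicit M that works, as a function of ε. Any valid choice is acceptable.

M = 16/ε

Let ε > 0. We seek M > 0 such that y > M implies |(-5y + 7)/(2y + 10) + 5/2| < ε.
(-5y + 7)/(2y + 10) + 5/2 = (2(-5y + 7) − (-5)(2y + 10)) / (2(2y + 10)) = 64/(2(2y + 10)).
For y > 0 we have 2y + 10 > 2y, so |(-5y + 7)/(2y + 10) + 5/2| = 64/(2(2y + 10)) < 64/(2·2y) = 16/y.
Thus |(-5y + 7)/(2y + 10) + 5/2| < ε whenever y > 16/ε.
Take M = 16/ε. If y > M then |(-5y + 7)/(2y + 10) + 5/2| < 16/y < ε.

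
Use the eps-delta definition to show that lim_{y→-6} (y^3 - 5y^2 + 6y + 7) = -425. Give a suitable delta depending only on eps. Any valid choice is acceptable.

delta = min(1, eps/198)

Let eps > 0 be given. We want delta > 0 such that 0 < |y + 6| < delta implies |(y^3 - 5y^2 + 6y + 7) + 425| < eps.
(y^3 - 5y^2 + 6y + 7) + 425 = y^3 - 5y^2 + 6y + 432 = (y + 6)(y^2 - 11y + 72).
So |(y^3 - 5y^2 + 6y + 7) + 425| = |y + 6|·|y^2 - 11y + 72|.
Require delta ≤ 1. Then |y + 6| < 1 gives |y| < 7, and by the triangle inequality |y^2 - 11y + 72| ≤ 7^2 + 11·7 + 72 = 198.
Hence |(y^3 - 5y^2 + 6y + 7) + 425| ≤ 198|y + 6| < eps provided |y + 6| < eps/198.
Choosing delta = min(1, eps/198) ensures both conditions, hence |(y^3 - 5y^2 + 6y + 7) + 425| < eps.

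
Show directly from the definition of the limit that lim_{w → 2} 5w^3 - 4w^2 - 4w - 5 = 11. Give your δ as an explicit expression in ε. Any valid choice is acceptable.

Let ε > 0 be given. We want δ > 0 such that 0 < |w − 2| < δ implies |(5w^3 - 4w^2 - 4w - 5) − 11| < ε.
(5w^3 - 4w^2 - 4w - 5) − 11 = 5w^3 - 4w^2 - 4w - 16 = (w − 2)(5w^2 + 6w + 8).
So |(5w^3 - 4w^2 - 4w - 5) − 11| = |w − 2|·|5w^2 + 6w + 8|.
Require δ ≤ 1. Then |w − 2| < 1 gives |w| < 3, and by the triangle inequality |5w^2 + 6w + 8| ≤ 5·3^2 + 6·3 + 8 = 71.
Hence |(5w^3 - 4w^2 - 4w - 5) − 11| ≤ 71|w − 2| < ε provided |w − 2| < ε/71.
Choosing δ = min(1, ε/71) ensures both conditions, hence |(5w^3 - 4w^2 - 4w - 5) − 11| < ε.

δ = min(1, ε/71)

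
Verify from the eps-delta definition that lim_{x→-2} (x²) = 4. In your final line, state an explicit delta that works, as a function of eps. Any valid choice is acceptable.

Let eps > 0 be given. We seek delta > 0 with 0 < |x + 2| < delta ⇒ |x² − 4| < eps.
Factor: x² − 4 = (x + 2)(x - 2), so |x² − 4| = |x + 2|·|x - 2|.
Impose delta ≤ 2 so that |x| < 4; then |x - 2| ≤ 6.
Hence |x² − 4| ≤ 6|x + 2|, which is < eps once |x + 2| < eps/6.
Take delta = min(2, eps/6). If 0 < |x + 2| < delta then both bounds hold and |x² − 4| ≤ 6|x + 2| < 6·(eps/6) = eps.

delta = min(2, eps/6)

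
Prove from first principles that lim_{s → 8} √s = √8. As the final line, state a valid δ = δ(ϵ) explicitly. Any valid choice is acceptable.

Fix ϵ > 0. We want δ > 0 such that 0 < |s − 8| < δ implies |√s − √8| < ϵ.
Multiplying by the conjugate, |√s − √8| = |s − 8|/(√s + √8).
Restrict δ ≤ 8 so that |s − 8| < 8 forces s > 0, and then √s + √8 > √8.
Hence |√s − √8| < |s − 8|/√8, which is < ϵ once |s − 8| < √8·ϵ.
Take δ = min(8, √8·ϵ). If 0 < |s − 8| < δ then s > 0 and |√s − √8| < |s − 8|/√8 < ϵ.

δ = min(8, √8·ϵ)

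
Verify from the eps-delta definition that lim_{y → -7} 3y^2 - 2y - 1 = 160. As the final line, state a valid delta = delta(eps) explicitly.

delta = min(2, eps/50)

Suppose eps > 0. We want delta > 0 such that 0 < |y + 7| < delta implies |(3y^2 - 2y - 1) − 160| < eps.
(3y^2 - 2y - 1) − 160 = 3y^2 - 2y - 161 = (y + 7)(3y - 23).
So |(3y^2 - 2y - 1) − 160| = |y + 7|·|3y - 23|.
Assume first that |y + 7| < 2, so |y| < 9. Then |3y - 23| ≤ 3·9 + 23 = 50.
Hence |(3y^2 - 2y - 1) − 160| ≤ 50|y + 7| < eps provided |y + 7| < eps/50.
Take delta = min(2, eps/50). Then 0 < |y + 7| < delta gives both |y + 7| < 2 and |y + 7| < eps/50, so |(3y^2 - 2y - 1) − 160| < eps.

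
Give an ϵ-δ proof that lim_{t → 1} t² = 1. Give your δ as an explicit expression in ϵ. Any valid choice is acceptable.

Fix ϵ > 0. We seek δ > 0 with 0 < |t − 1| < δ ⇒ |t² − 1| < ϵ.
Factor: t² − 1 = (t − 1)(t + 1), so |t² − 1| = |t − 1|·|t + 1|.
Restrict δ ≤ 1. Then |t − 1| < 1 gives |t| < 2, so by the triangle inequality |t + 1| ≤ 2 + 1 = 3.
Hence |t² − 1| ≤ 3|t − 1|, which is < ϵ once |t − 1| < ϵ/3.
Take δ = min(1, ϵ/3). If 0 < |t − 1| < δ then both bounds hold and |t² − 1| ≤ 3|t − 1| < 3·(ϵ/3) = ϵ.

δ = min(1, ϵ/3)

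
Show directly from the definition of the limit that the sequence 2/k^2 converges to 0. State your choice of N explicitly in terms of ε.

N = (2/ε)^{1/2}

Fix ε > 0. For k ≥ 1, |2/k^2 − 0| = 2/k^2.
2/k^2 < ε ⇔ k^2 > 2/ε ⇔ k > (2/ε)^{1/2}.
Take N = (2/ε)^{1/2}. Then k > N implies 2/k^2 < ε.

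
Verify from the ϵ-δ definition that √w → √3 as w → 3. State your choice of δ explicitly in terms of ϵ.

Fix ϵ > 0. We want δ > 0 such that 0 < |w − 3| < δ implies |√w − √3| < ϵ.
Multiplying by the conjugate, |√w − √3| = |w − 3|/(√w + √3).
Restrict δ ≤ 3 so that |w − 3| < 3 forces w > 0, and then √w + √3 > √3.
Hence |√w − √3| < |w − 3|/√3, which is < ϵ once |w − 3| < √3·ϵ.
Take δ = min(3, √3·ϵ). If 0 < |w − 3| < δ then w > 0 and |√w − √3| < |w − 3|/√3 < ϵ.

δ = min(3, √3·ϵ)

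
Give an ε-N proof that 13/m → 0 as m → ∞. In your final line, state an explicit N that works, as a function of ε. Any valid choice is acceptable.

Fix ε > 0. For m ≥ 1, |13/m − 0| = 13/(m) ≤ 13/m.
We need 13/m < ε, i.e. m > 13/ε.
Take N = 13/ε. If m > N then |13/m| ≤ 13/m < ε.

N = 13/ε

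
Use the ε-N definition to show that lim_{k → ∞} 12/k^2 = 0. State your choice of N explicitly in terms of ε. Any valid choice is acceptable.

Suppose ε > 0. For k ≥ 1, |12/k^2 − 0| = 12/k^2.
12/k^2 < ε ⇔ k^2 > 12/ε ⇔ k > (12/ε)^{1/2}.
Take N = (12/ε)^{1/2}. Then k > N implies 12/k^2 < ε.

N = (12/ε)^{1/2}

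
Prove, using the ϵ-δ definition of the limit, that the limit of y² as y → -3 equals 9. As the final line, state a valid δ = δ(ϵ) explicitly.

δ = min(1, ϵ/7)

Let ϵ > 0. We seek δ > 0 with 0 < |y + 3| < δ ⇒ |y² − 9| < ϵ.
Factor: y² − 9 = (y + 3)(y - 3), so |y² − 9| = |y + 3|·|y - 3|.
Impose δ ≤ 1 so that |y| < 4; then |y - 3| ≤ 7.
Hence |y² − 9| ≤ 7|y + 3|, which is < ϵ once |y + 3| < ϵ/7.
Take δ = min(1, ϵ/7). If 0 < |y + 3| < δ then both bounds hold and |y² − 9| ≤ 7|y + 3| < 7·(ϵ/7) = ϵ.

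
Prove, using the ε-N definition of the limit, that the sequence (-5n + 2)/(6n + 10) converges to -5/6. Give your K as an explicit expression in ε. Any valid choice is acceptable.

K = (31/18)/ε

Let ε > 0 be given. For n ≥ 1, |(-5n + 2)/(6n + 10) + 5/6| = |62|/(6(6n + 10)) = 62/(6(6n + 10)).
Since 6n + 10 ≥ 6n for n ≥ 1, this is ≤ 62/(6·6n) = (31/18)/n.
So |(-5n + 2)/(6n + 10) + 5/6| < ε whenever n > (31/18)/ε.
Take K = (31/18)/ε. If n > K then |(-5n + 2)/(6n + 10) + 5/6| ≤ (31/18)/n < ε.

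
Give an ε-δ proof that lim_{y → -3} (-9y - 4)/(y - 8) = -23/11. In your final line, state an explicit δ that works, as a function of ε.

Suppose ε > 0. We want δ > 0 with 0 < |y + 3| < δ ⇒ |(-9y - 4)/(y - 8) + 23/11| < ε.
Combining over a common denominator, (-9y - 4)/(y - 8) + 23/11 = [(-9y - 4)·(-11) − 23·(y - 8)] / [(-11)·(y - 8)] = 76(y + 3) / ((-11)(y - 8)).
So |(-9y - 4)/(y - 8) + 23/11| = 76|y + 3| / (11·|y − 8|).
Require δ ≤ 11/2, so |y − 8| ≥ |-11| − |y + 3| > 11 − 11/2 = 11/2.
Hence |(-9y - 4)/(y - 8) + 23/11| < 76|y + 3|/(11·(11/2)) = (152/121)|y + 3|, which is < ε once |y + 3| < (121/152)ε.
Take δ = min(11/2, (121/152)ε). Then 0 < |y + 3| < δ forces both bounds, so |(-9y - 4)/(y - 8) + 23/11| < ε.

δ = min(11/2, (121/152)ε)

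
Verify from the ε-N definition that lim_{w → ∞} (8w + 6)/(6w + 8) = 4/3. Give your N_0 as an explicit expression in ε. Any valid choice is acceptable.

N_0 = (7/9)/ε

Let ε > 0. We seek N_0 > 0 such that w > N_0 implies |(8w + 6)/(6w + 8) − (4/3)| < ε.
(8w + 6)/(6w + 8) − (4/3) = (6(8w + 6) − 8(6w + 8)) / (6(6w + 8)) = -28/(6(6w + 8)).
For w > 0 we have 6w + 8 > 6w, so |(8w + 6)/(6w + 8) − (4/3)| = 28/(6(6w + 8)) < 28/(6·6w) = (7/9)/w.
Thus |(8w + 6)/(6w + 8) − (4/3)| < ε whenever w > (7/9)/ε.
Take N_0 = (7/9)/ε. If w > N_0 then |(8w + 6)/(6w + 8) − (4/3)| < (7/9)/w < ε.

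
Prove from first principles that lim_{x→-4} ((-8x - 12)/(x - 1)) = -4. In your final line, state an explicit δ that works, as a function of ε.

Suppose ε > 0. We want δ > 0 with 0 < |x + 4| < δ ⇒ |(-8x - 12)/(x - 1) + 4| < ε.
Combining over a common denominator, (-8x - 12)/(x - 1) + 4 = [(-8x - 12)·(-5) − 20·(x - 1)] / [(-5)·(x - 1)] = 20(x + 4) / ((-5)(x - 1)).
So |(-8x - 12)/(x - 1) + 4| = 20|x + 4| / (5·|x − 1|).
Require δ ≤ 5/2, so |x − 1| ≥ |-5| − |x + 4| > 5 − 5/2 = 5/2.
Hence |(-8x - 12)/(x - 1) + 4| < 20|x + 4|/(5·(5/2)) = (8/5)|x + 4|, which is < ε once |x + 4| < (5/8)ε.
Take δ = min(5/2, (5/8)ε). Then 0 < |x + 4| < δ forces both bounds, so |(-8x - 12)/(x - 1) + 4| < ε.

δ = min(5/2, (5/8)ε)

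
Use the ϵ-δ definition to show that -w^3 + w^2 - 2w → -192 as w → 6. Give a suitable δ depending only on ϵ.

δ = min(1, ϵ/116)

Let ϵ > 0 be given. We want δ > 0 such that 0 < |w − 6| < δ implies |(-w^3 + w^2 - 2w) + 192| < ϵ.
(-w^3 + w^2 - 2w) + 192 = -w^3 + w^2 - 2w + 192 = (w − 6)(-w^2 - 5w - 32).
So |(-w^3 + w^2 - 2w) + 192| = |w − 6|·|-w^2 - 5w - 32|.
Assume first that |w − 6| < 1, so |w| < 7. Then |-w^2 - 5w - 32| ≤ 7^2 + 5·7 + 32 = 116.
Hence |(-w^3 + w^2 - 2w) + 192| ≤ 116|w − 6| < ϵ provided |w − 6| < ϵ/116.
Take δ = min(1, ϵ/116). Then 0 < |w − 6| < δ gives both |w − 6| < 1 and |w − 6| < ϵ/116, so |(-w^3 + w^2 - 2w) + 192| < ϵ.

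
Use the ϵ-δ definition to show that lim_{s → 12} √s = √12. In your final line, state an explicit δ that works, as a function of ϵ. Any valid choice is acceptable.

δ = min(12, √12·ϵ)

Let ϵ > 0. We want δ > 0 such that 0 < |s − 12| < δ implies |√s − √12| < ϵ.
Multiplying by the conjugate, |√s − √12| = |s − 12|/(√s + √12).
Restrict δ ≤ 12 so that |s − 12| < 12 forces s > 0, and then √s + √12 > √12.
Hence |√s − √12| < |s − 12|/√12, which is < ϵ once |s − 12| < √12·ϵ.
Take δ = min(12, √12·ϵ). If 0 < |s − 12| < δ then s > 0 and |√s − √12| < |s − 12|/√12 < ϵ.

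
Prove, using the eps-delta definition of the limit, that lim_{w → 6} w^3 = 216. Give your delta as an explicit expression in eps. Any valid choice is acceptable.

Let eps > 0 be given. We seek delta > 0 with 0 < |w − 6| < delta ⇒ |w^3 − 216| < eps.
Factor: w^3 − 216 = (w − 6)(w^2 + 6w + 36), so |w^3 − 216| = |w − 6|·|w^2 + 6w + 36|.
Impose delta ≤ 1 so that |w| < 7; then |w^2 + 6w + 36| ≤ 127.
Hence |w^3 − 216| ≤ 127|w − 6|, which is < eps once |w − 6| < eps/127.
Take delta = min(1, eps/127). If 0 < |w − 6| < delta then both bounds hold and |w^3 − 216| ≤ 127|w − 6| < 127·(eps/127) = eps.

delta = min(1, eps/127)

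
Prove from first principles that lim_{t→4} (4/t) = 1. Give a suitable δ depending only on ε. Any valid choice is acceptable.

Fix ε > 0. We seek δ > 0 such that 0 < |t − 4| < δ implies |4/t − 1| < ε.
|4/t − 1| = 4·|4 − t|/(4·|t|) = 4|t − 4|/(4|t|).
Require δ ≤ 2 so that |t| > 4 − 2 = 2, hence 4|t| > 8.
Then |4/t − 1| < 4|t − 4|/8, which is < ε when |t − 4| < 2ε.
Take δ = min(2, 2ε). Then 0 < |t − 4| < δ gives both |t − 4| < 2 and |t − 4| < 2ε, so |4/t − 1| < ε.

δ = min(2, 2ε)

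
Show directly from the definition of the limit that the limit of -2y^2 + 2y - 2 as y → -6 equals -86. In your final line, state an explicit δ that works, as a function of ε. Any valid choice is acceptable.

Let ε > 0. We want δ > 0 such that 0 < |y + 6| < δ implies |(-2y^2 + 2y - 2) + 86| < ε.
(-2y^2 + 2y - 2) + 86 = -2y^2 + 2y + 84 = (y + 6)(-2y + 14).
So |(-2y^2 + 2y - 2) + 86| = |y + 6|·|-2y + 14|.
Assume first that |y + 6| < 1, so |y| < 7. Then |-2y + 14| ≤ 2·7 + 14 = 28.
Hence |(-2y^2 + 2y - 2) + 86| ≤ 28|y + 6| < ε provided |y + 6| < ε/28.
Choosing δ = min(1, ε/28) ensures both conditions, hence |(-2y^2 + 2y - 2) + 86| < ε.

δ = min(1, ε/28)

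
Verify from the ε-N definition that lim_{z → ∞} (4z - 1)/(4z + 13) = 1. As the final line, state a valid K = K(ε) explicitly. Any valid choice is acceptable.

K = (7/2)/ε

Suppose ε > 0. We seek K > 0 such that z > K implies |(4z - 1)/(4z + 13) − 1| < ε.
(4z - 1)/(4z + 13) − 1 = (4(4z - 1) − 4(4z + 13)) / (4(4z + 13)) = -56/(4(4z + 13)).
For z > 0 we have 4z + 13 > 4z, so |(4z - 1)/(4z + 13) − 1| = 56/(4(4z + 13)) < 56/(4·4z) = (7/2)/z.
Thus |(4z - 1)/(4z + 13) − 1| < ε whenever z > (7/2)/ε.
Take K = (7/2)/ε. If z > K then |(4z - 1)/(4z + 13) − 1| < (7/2)/z < ε.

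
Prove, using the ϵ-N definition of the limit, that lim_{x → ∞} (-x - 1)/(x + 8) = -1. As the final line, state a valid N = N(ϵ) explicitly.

Fix ϵ > 0. We seek N > 0 such that x > N implies |(-x - 1)/(x + 8) + 1| < ϵ.
(-x - 1)/(x + 8) + 1 = ((-x - 1) − (-1)(x + 8)) / ((x + 8)) = 7/((x + 8)).
For x > 0 we have x + 8 > x, so |(-x - 1)/(x + 8) + 1| = 7/((x + 8)) < 7/(x) = 7/x.
Thus |(-x - 1)/(x + 8) + 1| < ϵ whenever x > 7/ϵ.
Take N = 7/ϵ. If x > N then |(-x - 1)/(x + 8) + 1| < 7/x < ϵ.

N = 7/ϵ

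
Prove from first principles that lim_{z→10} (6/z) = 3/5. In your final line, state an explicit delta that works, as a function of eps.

Fix eps > 0. We seek delta > 0 such that 0 < |z − 10| < delta implies |6/z − (3/5)| < eps.
|6/z − (3/5)| = 6·|10 − z|/(10·|z|) = 6|z − 10|/(10|z|).
Restrict delta ≤ 5. Then |z − 10| < 5 gives |z| > 5, so 10|z| > 50.
Then |6/z − (3/5)| < 6|z − 10|/50, which is < eps when |z − 10| < (25/3)eps.
Take delta = min(5, (25/3)eps). Then 0 < |z − 10| < delta gives both |z − 10| < 5 and |z − 10| < (25/3)eps, so |6/z − (3/5)| < eps.

delta = min(5, (25/3)eps)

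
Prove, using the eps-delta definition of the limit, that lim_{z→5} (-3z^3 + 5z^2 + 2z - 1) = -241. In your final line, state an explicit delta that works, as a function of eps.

Suppose eps > 0. We want delta > 0 such that 0 < |z − 5| < delta implies |(-3z^3 + 5z^2 + 2z - 1) + 241| < eps.
(-3z^3 + 5z^2 + 2z - 1) + 241 = -3z^3 + 5z^2 + 2z + 240 = (z − 5)(-3z^2 - 10z - 48).
So |(-3z^3 + 5z^2 + 2z - 1) + 241| = |z − 5|·|-3z^2 - 10z - 48|.
Assume first that |z − 5| < 1, so |z| < 6. Then |-3z^2 - 10z - 48| ≤ 3·6^2 + 10·6 + 48 = 216.
Hence |(-3z^3 + 5z^2 + 2z - 1) + 241| ≤ 216|z − 5| < eps provided |z − 5| < eps/216.
Choosing delta = min(1, eps/216) ensures both conditions, hence |(-3z^3 + 5z^2 + 2z - 1) + 241| < eps.

delta = min(1, eps/216)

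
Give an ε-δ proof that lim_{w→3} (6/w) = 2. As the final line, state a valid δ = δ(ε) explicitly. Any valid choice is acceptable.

Let ε > 0 be given. We seek δ > 0 such that 0 < |w − 3| < δ implies |6/w − 2| < ε.
|6/w − 2| = 6·|3 − w|/(3·|w|) = 6|w − 3|/(3|w|).
Require δ ≤ 3/2 so that |w| > 3 − 3/2 = 3/2, hence 3|w| > 9/2.
Then |6/w − 2| < 6|w − 3|/(9/2), which is < ε when |w − 3| < (3/4)ε.
Take δ = min(3/2, (3/4)ε). Then 0 < |w − 3| < δ gives both |w − 3| < 3/2 and |w − 3| < (3/4)ε, so |6/w − 2| < ε.

δ = min(3/2, (3/4)ε)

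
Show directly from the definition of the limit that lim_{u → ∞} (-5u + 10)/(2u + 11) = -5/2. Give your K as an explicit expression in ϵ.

Let ϵ > 0. We seek K > 0 such that u > K implies |(-5u + 10)/(2u + 11) + 5/2| < ϵ.
(-5u + 10)/(2u + 11) + 5/2 = (2(-5u + 10) − (-5)(2u + 11)) / (2(2u + 11)) = 75/(2(2u + 11)).
For u > 0 we have 2u + 11 > 2u, so |(-5u + 10)/(2u + 11) + 5/2| = 75/(2(2u + 11)) < 75/(2·2u) = (75/4)/u.
Thus |(-5u + 10)/(2u + 11) + 5/2| < ϵ whenever u > (75/4)/ϵ.
Take K = (75/4)/ϵ. If u > K then |(-5u + 10)/(2u + 11) + 5/2| < (75/4)/u < ϵ.

K = (75/4)/ϵ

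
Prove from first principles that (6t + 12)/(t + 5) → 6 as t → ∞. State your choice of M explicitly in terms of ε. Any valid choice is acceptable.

M = 18/ε

Suppose ε > 0. We seek M > 0 such that t > M implies |(6t + 12)/(t + 5) − 6| < ε.
(6t + 12)/(t + 5) − 6 = ((6t + 12) − 6(t + 5)) / ((t + 5)) = -18/((t + 5)).
For t > 0 we have t + 5 > t, so |(6t + 12)/(t + 5) − 6| = 18/((t + 5)) < 18/(t) = 18/t.
Thus |(6t + 12)/(t + 5) − 6| < ε whenever t > 18/ε.
Take M = 18/ε. If t > M then |(6t + 12)/(t + 5) − 6| < 18/t < ε.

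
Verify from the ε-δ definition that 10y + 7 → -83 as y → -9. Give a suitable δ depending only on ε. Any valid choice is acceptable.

δ = ε/10

Let ε > 0 be given. We need δ > 0 so that 0 < |y + 9| < δ implies |(10y + 7) + 83| < ε.
|(10y + 7) + 83| = |10y + 90| = 10|y + 9|.
Thus it suffices that |y + 9| < ε/10.
Take δ = ε/10. If 0 < |y + 9| < δ then |(10y + 7) + 83| = 10|y + 9| < 10·(ε/10) = ε.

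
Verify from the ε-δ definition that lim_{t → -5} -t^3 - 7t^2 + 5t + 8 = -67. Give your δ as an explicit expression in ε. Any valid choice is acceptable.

δ = min(2, ε/78)

Let ε > 0 be given. We want δ > 0 such that 0 < |t + 5| < δ implies |(-t^3 - 7t^2 + 5t + 8) + 67| < ε.
(-t^3 - 7t^2 + 5t + 8) + 67 = -t^3 - 7t^2 + 5t + 75 = (t + 5)(-t^2 - 2t + 15).
So |(-t^3 - 7t^2 + 5t + 8) + 67| = |t + 5|·|-t^2 - 2t + 15|.
Assume first that |t + 5| < 2, so |t| < 7. Then |-t^2 - 2t + 15| ≤ 7^2 + 2·7 + 15 = 78.
Hence |(-t^3 - 7t^2 + 5t + 8) + 67| ≤ 78|t + 5| < ε provided |t + 5| < ε/78.
Take δ = min(2, ε/78). Then 0 < |t + 5| < δ gives both |t + 5| < 2 and |t + 5| < ε/78, so |(-t^3 - 7t^2 + 5t + 8) + 67| < ε.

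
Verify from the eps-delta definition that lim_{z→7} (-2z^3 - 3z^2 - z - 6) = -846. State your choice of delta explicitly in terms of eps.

Let eps > 0. We want delta > 0 such that 0 < |z − 7| < delta implies |(-2z^3 - 3z^2 - z - 6) + 846| < eps.
(-2z^3 - 3z^2 - z - 6) + 846 = -2z^3 - 3z^2 - z + 840 = (z − 7)(-2z^2 - 17z - 120).
So |(-2z^3 - 3z^2 - z - 6) + 846| = |z − 7|·|-2z^2 - 17z - 120|.
Require delta ≤ 2. Then |z − 7| < 2 gives |z| < 9, and by the triangle inequality |-2z^2 - 17z - 120| ≤ 2·9^2 + 17·9 + 120 = 435.
Hence |(-2z^3 - 3z^2 - z - 6) + 846| ≤ 435|z − 7| < eps provided |z − 7| < eps/435.
Choosing delta = min(2, eps/435) ensures both conditions, hence |(-2z^3 - 3z^2 - z - 6) + 846| < eps.

delta = min(2, eps/435)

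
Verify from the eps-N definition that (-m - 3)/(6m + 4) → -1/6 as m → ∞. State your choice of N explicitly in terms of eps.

Let eps > 0. For m ≥ 1, |(-m - 3)/(6m + 4) + 1/6| = |-14|/(6(6m + 4)) = 14/(6(6m + 4)).
Since 6m + 4 ≥ 6m for m ≥ 1, this is ≤ 14/(6·6m) = (7/18)/m.
So |(-m - 3)/(6m + 4) + 1/6| < eps whenever m > (7/18)/eps.
Take N = (7/18)/eps. If m > N then |(-m - 3)/(6m + 4) + 1/6| ≤ (7/18)/m < eps.

N = (7/18)/eps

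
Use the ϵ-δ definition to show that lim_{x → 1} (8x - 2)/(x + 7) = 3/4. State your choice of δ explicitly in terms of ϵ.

δ = min(4, (16/29)ϵ)

Let ϵ > 0 be given. We want δ > 0 with 0 < |x − 1| < δ ⇒ |(8x - 2)/(x + 7) − (3/4)| < ϵ.
Combining over a common denominator, (8x - 2)/(x + 7) − (3/4) = [(8x - 2)·8 − 6·(x + 7)] / [8·(x + 7)] = 58(x − 1) / (8(x + 7)).
So |(8x - 2)/(x + 7) − (3/4)| = 58|x − 1| / (8·|x + 7|).
Restrict δ ≤ 4. Then |x − 1| < 4 gives |x + 7| = |(x − 1) + 8| ≥ 8 − 4 = 4.
Hence |(8x - 2)/(x + 7) − (3/4)| < 58|x − 1|/(8·4) = (29/16)|x − 1|, which is < ϵ once |x − 1| < (16/29)ϵ.
Take δ = min(4, (16/29)ϵ). Then 0 < |x − 1| < δ forces both bounds, so |(8x - 2)/(x + 7) − (3/4)| < ϵ.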